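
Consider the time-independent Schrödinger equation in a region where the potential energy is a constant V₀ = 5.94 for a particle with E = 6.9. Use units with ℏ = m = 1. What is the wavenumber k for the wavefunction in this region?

With E > V₀ the solution is oscillatory, ψ ∝ e^{±ikx} with k = √(2m(E − V₀))/ℏ.
k = √(2 × 1 × 0.96) = 1.386.

k = 1.39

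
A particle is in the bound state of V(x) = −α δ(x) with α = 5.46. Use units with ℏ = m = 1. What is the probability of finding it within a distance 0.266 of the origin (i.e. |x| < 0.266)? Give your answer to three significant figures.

The normalised bound state is ψ = √κ e^{−κ|x|} with κ = mα/ℏ² = 5.460.
P(|x| < d) = ∫_{−d}^{d} κ e^{−2κ|x|} dx = 1 − e^{−2κd} = 1 − e^{−2.905} = 0.9452.

P = 0.945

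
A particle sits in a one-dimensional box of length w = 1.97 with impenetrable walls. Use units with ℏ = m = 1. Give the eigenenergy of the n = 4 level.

The infinite-well eigenfunctions ψ_n = √(2/w) sin(nπx/w) vanish at both walls, giving E_n = n²π²ℏ²/(2mw²).
E_4 = 4² × π² / (2 × 1 × 1.97²) = 20.34.

E = 20.3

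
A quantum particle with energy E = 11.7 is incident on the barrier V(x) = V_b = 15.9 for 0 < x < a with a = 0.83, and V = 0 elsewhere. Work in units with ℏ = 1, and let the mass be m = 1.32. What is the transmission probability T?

T = 0.0123

Since E < V_b the interior solution is evanescent with decay constant κ = √(2m(V_b − E))/ℏ = 3.330.
κa = 2.764, sinh(κa) = 7.898.
Matching ψ, ψ′ at both faces gives T = [1 + V_b² sinh²(κa) / (4E(V_b − E))]⁻¹ = 1/81.24 = 0.0123.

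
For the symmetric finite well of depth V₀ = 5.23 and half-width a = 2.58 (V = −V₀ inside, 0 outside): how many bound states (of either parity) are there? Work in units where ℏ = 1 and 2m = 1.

N = 4

Define the well-strength parameter z₀ = (a/ℏ)√(2mV₀) = 2.58 × √(2·0.5·5.23) = 5.900.
A new bound state (alternating even/odd) appears each time z₀ passes a multiple of π/2, so N = ⌊2z₀/π⌋ + 1 = ⌊3.756⌋ + 1 = 4.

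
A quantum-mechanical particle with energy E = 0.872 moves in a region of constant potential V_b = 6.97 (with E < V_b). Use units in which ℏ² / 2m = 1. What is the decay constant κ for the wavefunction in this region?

Since E < V_b the TISE in this region is ψ'' = κ²ψ with κ = √(2m(V_b − E))/ℏ.
κ = √(2 × 0.5 × 6.098) = 2.469.

κ = 2.47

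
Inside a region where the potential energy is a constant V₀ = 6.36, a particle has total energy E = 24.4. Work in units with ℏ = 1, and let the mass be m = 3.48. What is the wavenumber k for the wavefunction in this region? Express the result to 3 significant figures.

With E > V₀ the solution is oscillatory, ψ ∝ e^{±ikx} with k = √(2m(E − V₀))/ℏ.
k = √(2 × 3.48 × 18.04) = 11.21.

k = 11.2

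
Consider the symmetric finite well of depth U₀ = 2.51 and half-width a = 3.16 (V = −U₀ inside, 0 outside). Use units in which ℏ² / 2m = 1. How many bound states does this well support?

N = 4

The dimensionless depth is z₀ = a√(2mU₀)/ℏ = 3.16 × √(2.510) = 5.006.
A new bound state (alternating even/odd) appears each time z₀ passes a multiple of π/2, so N = ⌊2z₀/π⌋ + 1 = ⌊3.187⌋ + 1 = 4.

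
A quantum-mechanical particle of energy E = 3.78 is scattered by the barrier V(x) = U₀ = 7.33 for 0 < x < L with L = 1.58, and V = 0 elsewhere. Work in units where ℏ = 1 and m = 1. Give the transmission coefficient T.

E < U₀: inside the barrier ψ ∝ e^{±κx} with κ = √(2m(U₀ − E))/ℏ = 2.665.
κL = 4.210, sinh(κL) = 33.67.
Matching ψ, ψ′ at both faces gives T = [1 + U₀² sinh²(κL) / (4E(U₀ − E))]⁻¹ = 1/1136 = 0.000880.

T = 0.000880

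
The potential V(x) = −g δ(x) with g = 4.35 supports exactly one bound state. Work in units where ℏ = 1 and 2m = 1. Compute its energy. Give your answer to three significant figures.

For x ≠ 0 the bound state is ψ ∝ e^{−κ|x|}; integrating the TISE across the delta gives the cusp condition 2κ = 2mg/ℏ², so κ = 2.175.
Then E = −ℏ²κ²/(2m) = −mg²/(2ℏ²) = -4.731.

E = -4.73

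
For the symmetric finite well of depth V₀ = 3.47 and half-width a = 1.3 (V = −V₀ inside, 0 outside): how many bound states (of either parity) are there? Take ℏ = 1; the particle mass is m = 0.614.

N = 2

The dimensionless depth is z₀ = a√(2mV₀)/ℏ = 1.3 × √(4.261) = 2.684.
A new bound state (alternating even/odd) appears each time z₀ passes a multiple of π/2, so N = ⌊2z₀/π⌋ + 1 = ⌊1.708⌋ + 1 = 2.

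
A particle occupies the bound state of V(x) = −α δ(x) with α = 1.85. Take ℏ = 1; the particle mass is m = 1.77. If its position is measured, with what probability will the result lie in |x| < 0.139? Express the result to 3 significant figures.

The normalised bound state is ψ = √κ e^{−κ|x|} with κ = mα/ℏ² = 3.275.
P(|x| < d) = ∫_{−d}^{d} κ e^{−2κ|x|} dx = 1 − e^{−2κd} = 1 − e^{−0.9103} = 0.5976.

P = 0.598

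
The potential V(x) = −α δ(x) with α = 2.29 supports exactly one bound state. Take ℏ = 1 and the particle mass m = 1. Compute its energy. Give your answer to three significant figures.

E = -2.62

The bound state is ψ(x) = √κ e^{−κ|x|}. The derivative jump ψ'(0⁺) − ψ'(0⁻) = −(2mα/ℏ²)ψ(0) fixes κ = mα/ℏ² = 2.290.
Then E = −ℏ²κ²/(2m) = −mα²/(2ℏ²) = -2.622.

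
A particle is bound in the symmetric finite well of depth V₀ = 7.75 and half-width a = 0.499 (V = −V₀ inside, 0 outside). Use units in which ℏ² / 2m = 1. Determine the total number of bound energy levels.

Define the well-strength parameter z₀ = (a/ℏ)√(2mV₀) = 0.499 × √(2·0.5·7.75) = 1.389.
The even/odd transcendental equations gain one root per π/2 in z₀, giving N = 1 + ⌊2z₀/π⌋ = 1 + ⌊0.8844⌋ = 1.

N = 1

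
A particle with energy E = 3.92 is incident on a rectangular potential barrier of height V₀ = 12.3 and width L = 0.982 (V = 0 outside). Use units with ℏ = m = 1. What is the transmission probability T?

Since E < V₀ the interior solution is evanescent with decay constant κ = √(2m(V₀ − E))/ℏ = 4.094.
κL = 4.020, sinh(κL) = 27.85.
Matching ψ, ψ′ at both faces gives T = [1 + V₀² sinh²(κL) / (4E(V₀ − E))]⁻¹ = 1/893.9 = 0.00112.

T = 0.00112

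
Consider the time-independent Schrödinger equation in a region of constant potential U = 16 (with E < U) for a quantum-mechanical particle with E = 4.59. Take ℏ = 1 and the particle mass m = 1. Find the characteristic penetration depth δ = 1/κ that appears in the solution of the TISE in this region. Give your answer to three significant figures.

Since E < U the TISE in this region is ψ'' = κ²ψ with κ = √(2m(U − E))/ℏ.
κ = √(2 × 1 × 11.41) = 4.777. The penetration depth is δ = 1/κ = 0.209.

δ = 0.209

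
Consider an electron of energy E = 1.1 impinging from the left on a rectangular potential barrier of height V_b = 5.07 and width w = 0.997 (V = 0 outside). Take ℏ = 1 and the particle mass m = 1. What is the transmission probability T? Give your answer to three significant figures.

T = 0.00984

Since E < V_b the interior solution is evanescent with decay constant κ = √(2m(V_b − E))/ℏ = 2.818.
κw = 2.809, sinh(κw) = 8.269.
Matching ψ, ψ′ at both faces gives T = [1 + V_b² sinh²(κw) / (4E(V_b − E))]⁻¹ = 1/101.6 = 0.00984.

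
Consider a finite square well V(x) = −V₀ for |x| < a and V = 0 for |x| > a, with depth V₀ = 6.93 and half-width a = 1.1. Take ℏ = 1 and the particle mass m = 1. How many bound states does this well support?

N = 3

The dimensionless depth is z₀ = a√(2mV₀)/ℏ = 1.1 × √(13.86) = 4.095.
The even/odd transcendental equations gain one root per π/2 in z₀, giving N = 1 + ⌊2z₀/π⌋ = 1 + ⌊2.607⌋ = 3.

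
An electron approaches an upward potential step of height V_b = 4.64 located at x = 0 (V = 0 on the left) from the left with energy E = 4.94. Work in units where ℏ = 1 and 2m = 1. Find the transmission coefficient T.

T = 0.634

On each side the TISE gives plane waves with k = √(2m(E − V))/ℏ: k₁ = √(2·½·4.94) = 2.223, k₂ = √(2·½·0.3) = 0.5477.
Continuity of ψ and ψ′ at the step yields the reflection amplitude r = (k₁ − k₂)/(k₁ + k₂) = 0.6046; thus R = |r|² = 0.3655, T = 0.6345.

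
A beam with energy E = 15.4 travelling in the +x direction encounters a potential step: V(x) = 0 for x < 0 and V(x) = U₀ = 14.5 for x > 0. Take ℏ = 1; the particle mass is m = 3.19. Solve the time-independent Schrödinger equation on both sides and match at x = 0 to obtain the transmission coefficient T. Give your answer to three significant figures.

T = 0.627

On each side the TISE gives plane waves with k = √(2m(E − V))/ℏ: k₁ = √(2·3.19·15.4) = 9.912, k₂ = √(2·3.19·0.9) = 2.396.
Continuity of ψ and ψ′ at the step yields the reflection amplitude r = (k₁ − k₂)/(k₁ + k₂) = 0.6106; thus R = |r|² = 0.3729, T = 0.6271.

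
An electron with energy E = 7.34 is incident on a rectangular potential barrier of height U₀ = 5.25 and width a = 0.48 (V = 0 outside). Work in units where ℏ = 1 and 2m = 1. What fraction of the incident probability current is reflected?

Above the barrier the interior wavenumber is k₂ = √(2m(E − U₀))/ℏ = 1.446, giving phase k₂a = 0.6939.
T = [1 + U₀² sin²(k₂a) / (4E(E − U₀))]⁻¹ = 1/1.184 = 0.845.
R = 1 − T = 0.155.

R = 0.155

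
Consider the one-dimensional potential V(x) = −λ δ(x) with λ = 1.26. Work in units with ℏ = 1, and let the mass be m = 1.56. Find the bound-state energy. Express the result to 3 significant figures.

E = -1.24

For x ≠ 0 the bound state is ψ ∝ e^{−κ|x|}; integrating the TISE across the delta gives the cusp condition 2κ = 2mλ/ℏ², so κ = 1.966.
Then E = −ℏ²κ²/(2m) = −mλ²/(2ℏ²) = -1.238.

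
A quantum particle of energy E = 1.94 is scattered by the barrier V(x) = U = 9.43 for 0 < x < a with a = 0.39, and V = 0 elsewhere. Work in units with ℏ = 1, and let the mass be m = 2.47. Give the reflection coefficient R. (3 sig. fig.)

Since E < U the interior solution is evanescent with decay constant κ = √(2m(U − E))/ℏ = 6.083.
κa = 2.372, sinh(κa) = 5.314.
The exact tunnelling result is T⁻¹ = 1 + U² sinh²(κa) / [4E(U − E)] = 44.21, so T = 0.0226.
R = 1 − T = 0.977.

R = 0.977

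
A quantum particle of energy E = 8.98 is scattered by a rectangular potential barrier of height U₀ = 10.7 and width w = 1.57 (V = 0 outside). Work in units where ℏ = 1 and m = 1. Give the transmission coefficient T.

T = 0.00638

Since E < U₀ the interior solution is evanescent with decay constant κ = √(2m(U₀ − E))/ℏ = 1.855.
κw = 2.912, sinh(κw) = 9.169.
The exact tunnelling result is T⁻¹ = 1 + U₀² sinh²(κw) / [4E(U₀ − E)] = 156.8, so T = 0.00638.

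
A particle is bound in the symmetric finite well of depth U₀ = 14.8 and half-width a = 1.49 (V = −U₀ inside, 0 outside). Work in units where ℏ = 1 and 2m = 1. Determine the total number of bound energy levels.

N = 4

The dimensionless depth is z₀ = a√(2mU₀)/ℏ = 1.49 × √(14.80) = 5.732.
A new bound state (alternating even/odd) appears each time z₀ passes a multiple of π/2, so N = ⌊2z₀/π⌋ + 1 = ⌊3.649⌋ + 1 = 4.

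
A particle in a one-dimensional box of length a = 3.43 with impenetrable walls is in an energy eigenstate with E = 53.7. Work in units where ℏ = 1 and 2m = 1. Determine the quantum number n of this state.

From E_n = n²π²ℏ²/(2ma²) invert to n = √(2ma²E)/(πℏ).
n = (3.43/π) × √(2 × 0.5 × 53.7) = 8.001 → n = 8.

n = 8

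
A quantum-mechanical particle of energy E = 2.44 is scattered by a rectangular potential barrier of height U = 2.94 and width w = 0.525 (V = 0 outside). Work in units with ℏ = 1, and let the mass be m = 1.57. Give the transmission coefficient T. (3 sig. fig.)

Since E < U the interior solution is evanescent with decay constant κ = √(2m(U − E))/ℏ = 1.253.
κw = 0.6578, sinh(κw) = 0.7063.
The exact tunnelling result is T⁻¹ = 1 + U² sinh²(κw) / [4E(U − E)] = 1.884, so T = 0.531.

T = 0.531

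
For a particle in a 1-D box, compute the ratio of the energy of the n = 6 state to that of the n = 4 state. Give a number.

2.25

Since E_n ∝ n², the ratio is (6/4)² = 2.25.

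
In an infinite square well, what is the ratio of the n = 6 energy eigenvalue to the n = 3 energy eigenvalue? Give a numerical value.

4

Since E_n ∝ n², the ratio is (6/3)² = 4.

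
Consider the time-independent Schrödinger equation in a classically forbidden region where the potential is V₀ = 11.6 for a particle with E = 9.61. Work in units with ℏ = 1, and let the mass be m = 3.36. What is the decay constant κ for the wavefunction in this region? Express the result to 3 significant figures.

Since E < V₀ the TISE in this region is ψ'' = κ²ψ with κ = √(2m(V₀ − E))/ℏ.
κ = √(2 × 3.36 × 1.99) = 3.657.

κ = 3.66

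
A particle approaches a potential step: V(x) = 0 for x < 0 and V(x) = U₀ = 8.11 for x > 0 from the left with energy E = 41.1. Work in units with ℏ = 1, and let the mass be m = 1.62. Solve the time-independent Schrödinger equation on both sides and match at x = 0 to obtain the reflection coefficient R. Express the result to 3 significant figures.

R = 0.00301

The wavenumbers are k₁ = √(2mE)/ℏ = 11.54 on the left and k₂ = √(2m(E − U₀))/ℏ = 10.34 on the right.
Continuity of ψ and ψ′ at the step yields the reflection amplitude r = (k₁ − k₂)/(k₁ + k₂) = 0.05490; thus R = |r|² = 0.003014, T = 0.9970.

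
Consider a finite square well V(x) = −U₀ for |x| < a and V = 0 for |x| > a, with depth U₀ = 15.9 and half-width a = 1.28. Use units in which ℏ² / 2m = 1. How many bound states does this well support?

N = 4

The dimensionless depth is z₀ = a√(2mU₀)/ℏ = 1.28 × √(15.90) = 5.104.
The even/odd transcendental equations gain one root per π/2 in z₀, giving N = 1 + ⌊2z₀/π⌋ = 1 + ⌊3.249⌋ = 4.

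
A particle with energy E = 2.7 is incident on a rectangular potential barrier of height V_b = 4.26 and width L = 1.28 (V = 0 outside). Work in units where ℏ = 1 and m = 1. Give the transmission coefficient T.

Since E < V_b the interior solution is evanescent with decay constant κ = √(2m(V_b − E))/ℏ = 1.766.
κL = 2.261, sinh(κL) = 4.744.
Matching ψ, ψ′ at both faces gives T = [1 + V_b² sinh²(κL) / (4E(V_b − E))]⁻¹ = 1/25.24 = 0.0396.

T = 0.0396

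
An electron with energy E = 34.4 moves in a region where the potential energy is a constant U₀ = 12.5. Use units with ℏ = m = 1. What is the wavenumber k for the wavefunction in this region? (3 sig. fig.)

k = 6.62

With E > U₀ the solution is oscillatory, ψ ∝ e^{±ikx} with k = √(2m(E − U₀))/ℏ.
k = √(2 × 1 × 21.9) = 6.618.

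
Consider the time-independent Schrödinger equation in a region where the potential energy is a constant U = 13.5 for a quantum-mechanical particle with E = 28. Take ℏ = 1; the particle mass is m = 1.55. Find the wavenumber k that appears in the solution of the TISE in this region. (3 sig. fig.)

k = 6.70

With E > U the solution is oscillatory, ψ ∝ e^{±ikx} with k = √(2m(E − U))/ℏ.
k = √(2 × 1.55 × 14.5) = 6.704.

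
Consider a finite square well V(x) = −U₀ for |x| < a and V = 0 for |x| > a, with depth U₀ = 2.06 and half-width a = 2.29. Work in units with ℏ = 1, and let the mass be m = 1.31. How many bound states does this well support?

Define the well-strength parameter z₀ = (a/ℏ)√(2mU₀) = 2.29 × √(2·1.31·2.06) = 5.320.
A new bound state (alternating even/odd) appears each time z₀ passes a multiple of π/2, so N = ⌊2z₀/π⌋ + 1 = ⌊3.387⌋ + 1 = 4.

N = 4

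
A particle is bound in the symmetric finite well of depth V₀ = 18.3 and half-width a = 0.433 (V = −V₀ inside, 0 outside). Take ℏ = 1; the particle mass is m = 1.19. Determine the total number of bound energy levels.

N = 2

The dimensionless depth is z₀ = a√(2mV₀)/ℏ = 0.433 × √(43.55) = 2.858.
A new bound state (alternating even/odd) appears each time z₀ passes a multiple of π/2, so N = ⌊2z₀/π⌋ + 1 = ⌊1.819⌋ + 1 = 2.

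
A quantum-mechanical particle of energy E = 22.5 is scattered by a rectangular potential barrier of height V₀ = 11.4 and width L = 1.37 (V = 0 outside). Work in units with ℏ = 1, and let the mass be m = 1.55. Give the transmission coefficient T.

E > V₀: inside the barrier k₂ = √(2m(E − V₀))/ℏ = 5.866, k₂L = 8.036.
T = [1 + V₀² sin²(k₂L) / (4E(E − V₀))]⁻¹ = 1/1.126 = 0.888.

T = 0.888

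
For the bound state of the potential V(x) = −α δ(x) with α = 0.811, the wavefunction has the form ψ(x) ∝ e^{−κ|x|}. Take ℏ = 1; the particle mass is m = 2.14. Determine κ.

κ = 1.74

Integrate −(ℏ²/2m)ψ'' − αδ(x)ψ = Eψ from −ε to +ε: the ψ'' term gives ψ'(0⁺) − ψ'(0⁻) and the δ term gives −(2mα/ℏ²)ψ(0).
With ψ ∝ e^{−κ|x|} this yields −2κ = −2mα/ℏ², so κ = mα/ℏ² = 1.736.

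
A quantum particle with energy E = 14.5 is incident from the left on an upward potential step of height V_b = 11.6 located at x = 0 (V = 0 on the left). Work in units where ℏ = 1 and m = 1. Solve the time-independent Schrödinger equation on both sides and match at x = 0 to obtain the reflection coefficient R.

The wavenumbers are k₁ = √(2mE)/ℏ = 5.385 on the left and k₂ = √(2m(E − V_b))/ℏ = 2.408 on the right.
Matching ψ and ψ′ at x = 0 gives r = (k₁ − k₂)/(k₁ + k₂), so R = r² = 0.1459 and T = 1 − R = 0.8541.

R = 0.146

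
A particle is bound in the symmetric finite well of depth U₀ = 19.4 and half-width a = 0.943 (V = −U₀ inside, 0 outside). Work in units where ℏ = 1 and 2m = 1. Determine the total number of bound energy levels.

The dimensionless depth is z₀ = a√(2mU₀)/ℏ = 0.943 × √(19.40) = 4.153.
A new bound state (alternating even/odd) appears each time z₀ passes a multiple of π/2, so N = ⌊2z₀/π⌋ + 1 = ⌊2.644⌋ + 1 = 3.

N = 3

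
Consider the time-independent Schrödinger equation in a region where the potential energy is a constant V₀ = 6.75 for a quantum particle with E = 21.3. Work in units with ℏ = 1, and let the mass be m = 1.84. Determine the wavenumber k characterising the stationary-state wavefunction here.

k = 7.32

With E > V₀ the solution is oscillatory, ψ ∝ e^{±ikx} with k = √(2m(E − V₀))/ℏ.
k = √(2 × 1.84 × 14.55) = 7.317.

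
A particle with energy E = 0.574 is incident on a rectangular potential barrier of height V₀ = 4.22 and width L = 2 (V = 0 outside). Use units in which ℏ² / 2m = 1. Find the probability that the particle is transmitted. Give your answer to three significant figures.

Since E < V₀ the interior solution is evanescent with decay constant κ = √(2m(V₀ − E))/ℏ = 1.909.
κL = 3.819, sinh(κL) = 22.77.
The exact tunnelling result is T⁻¹ = 1 + V₀² sinh²(κL) / [4E(V₀ − E)] = 1104, so T = 0.000906.

T = 0.000906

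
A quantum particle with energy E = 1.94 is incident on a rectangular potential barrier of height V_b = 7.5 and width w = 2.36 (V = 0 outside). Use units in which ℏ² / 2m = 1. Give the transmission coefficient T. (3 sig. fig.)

T = 0.0000450

Since E < V_b the interior solution is evanescent with decay constant κ = √(2m(V_b − E))/ℏ = 2.358.
κw = 5.565, sinh(κw) = 130.5.
The exact tunnelling result is T⁻¹ = 1 + V_b² sinh²(κw) / [4E(V_b − E)] = 22220, so T = 0.0000450.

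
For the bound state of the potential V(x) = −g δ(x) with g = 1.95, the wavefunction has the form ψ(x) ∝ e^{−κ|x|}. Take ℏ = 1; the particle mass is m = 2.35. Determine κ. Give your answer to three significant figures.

Integrate −(ℏ²/2m)ψ'' − gδ(x)ψ = Eψ from −ε to +ε: the ψ'' term gives ψ'(0⁺) − ψ'(0⁻) and the δ term gives −(2mg/ℏ²)ψ(0).
With ψ ∝ e^{−κ|x|} this yields −2κ = −2mg/ℏ², so κ = mg/ℏ² = 4.583.

κ = 4.58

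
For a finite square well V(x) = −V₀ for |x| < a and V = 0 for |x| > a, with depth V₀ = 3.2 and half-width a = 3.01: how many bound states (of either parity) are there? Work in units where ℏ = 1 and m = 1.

The dimensionless depth is z₀ = a√(2mV₀)/ℏ = 3.01 × √(6.400) = 7.615.
The even/odd transcendental equations gain one root per π/2 in z₀, giving N = 1 + ⌊2z₀/π⌋ = 1 + ⌊4.848⌋ = 5.

N = 5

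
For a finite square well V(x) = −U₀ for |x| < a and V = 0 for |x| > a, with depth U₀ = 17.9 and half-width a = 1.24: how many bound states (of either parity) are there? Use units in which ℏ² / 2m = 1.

The dimensionless depth is z₀ = a√(2mU₀)/ℏ = 1.24 × √(17.90) = 5.246.
The even/odd transcendental equations gain one root per π/2 in z₀, giving N = 1 + ⌊2z₀/π⌋ = 1 + ⌊3.340⌋ = 4.

N = 4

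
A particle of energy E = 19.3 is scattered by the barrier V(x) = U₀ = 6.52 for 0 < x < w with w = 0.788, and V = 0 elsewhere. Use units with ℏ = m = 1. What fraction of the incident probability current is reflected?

R = 0.0234

E > U₀: inside the barrier k₂ = √(2m(E − U₀))/ℏ = 5.056, k₂w = 3.984.
Matching at both interfaces gives T⁻¹ = 1 + U₀² sin²(k₂w) / [4E(E − U₀)] = 1.024, hence T = 0.977.
R = 1 − T = 0.0234.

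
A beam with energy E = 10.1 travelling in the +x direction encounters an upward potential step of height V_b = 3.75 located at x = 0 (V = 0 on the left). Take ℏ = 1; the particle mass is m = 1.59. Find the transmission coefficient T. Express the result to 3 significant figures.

On each side the TISE gives plane waves with k = √(2m(E − V))/ℏ: k₁ = √(2·1.59·10.1) = 5.667, k₂ = √(2·1.59·6.35) = 4.494.
Matching ψ and ψ′ at x = 0 gives r = (k₁ − k₂)/(k₁ + k₂), so R = r² = 0.01334 and T = 1 − R = 0.9867.

T = 0.987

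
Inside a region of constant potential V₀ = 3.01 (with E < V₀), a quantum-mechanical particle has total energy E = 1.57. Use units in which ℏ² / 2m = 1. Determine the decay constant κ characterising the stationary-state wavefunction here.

Since E < V₀ the TISE in this region is ψ'' = κ²ψ with κ = √(2m(V₀ − E))/ℏ.
κ = √(2 × 0.5 × 1.44) = 1.200.

κ = 1.20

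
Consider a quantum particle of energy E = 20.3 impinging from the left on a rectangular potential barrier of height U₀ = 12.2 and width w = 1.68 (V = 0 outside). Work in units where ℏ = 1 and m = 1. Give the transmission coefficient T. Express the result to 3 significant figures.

E > U₀: inside the barrier k₂ = √(2m(E − U₀))/ℏ = 4.025, k₂w = 6.762.
Matching at both interfaces gives T⁻¹ = 1 + U₀² sin²(k₂w) / [4E(E − U₀)] = 1.048, hence T = 0.954.

T = 0.954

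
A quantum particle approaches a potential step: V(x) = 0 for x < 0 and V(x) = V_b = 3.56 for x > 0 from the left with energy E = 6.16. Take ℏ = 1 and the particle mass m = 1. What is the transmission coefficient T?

T = 0.955

The wavenumbers are k₁ = √(2mE)/ℏ = 3.510 on the left and k₂ = √(2m(E − V_b))/ℏ = 2.280 on the right.
Matching ψ and ψ′ at x = 0 gives r = (k₁ − k₂)/(k₁ + k₂), so R = r² = 0.04510 and T = 1 − R = 0.9549.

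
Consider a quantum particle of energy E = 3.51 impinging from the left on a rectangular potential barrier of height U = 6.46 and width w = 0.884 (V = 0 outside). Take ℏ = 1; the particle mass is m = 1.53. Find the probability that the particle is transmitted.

E < U: inside the barrier ψ ∝ e^{±κx} with κ = √(2m(U − E))/ℏ = 3.004.
κw = 2.656, sinh(κw) = 7.084.
Matching ψ, ψ′ at both faces gives T = [1 + U² sinh²(κw) / (4E(U − E))]⁻¹ = 1/51.57 = 0.0194.

T = 0.0194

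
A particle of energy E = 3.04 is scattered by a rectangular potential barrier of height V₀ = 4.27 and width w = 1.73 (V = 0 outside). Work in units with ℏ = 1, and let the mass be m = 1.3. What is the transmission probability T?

T = 0.00673

E < V₀: inside the barrier ψ ∝ e^{±κx} with κ = √(2m(V₀ − E))/ℏ = 1.788.
κw = 3.094, sinh(κw) = 11.01.
The exact tunnelling result is T⁻¹ = 1 + V₀² sinh²(κw) / [4E(V₀ − E)] = 148.7, so T = 0.00673.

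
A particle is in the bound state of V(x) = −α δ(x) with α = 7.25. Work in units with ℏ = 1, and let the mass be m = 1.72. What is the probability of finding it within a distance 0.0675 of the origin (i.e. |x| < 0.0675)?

P = 0.814

The normalised bound state is ψ = √κ e^{−κ|x|} with κ = mα/ℏ² = 12.47.
P(|x| < d) = ∫_{−d}^{d} κ e^{−2κ|x|} dx = 1 − e^{−2κd} = 1 − e^{−1.683} = 0.8143.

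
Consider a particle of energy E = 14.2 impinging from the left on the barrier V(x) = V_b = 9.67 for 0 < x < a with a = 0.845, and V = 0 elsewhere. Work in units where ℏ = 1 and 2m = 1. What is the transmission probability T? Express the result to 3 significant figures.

T = 0.744

E > V_b: inside the barrier k₂ = √(2m(E − V_b))/ℏ = 2.128, k₂a = 1.798.
Matching at both interfaces gives T⁻¹ = 1 + V_b² sin²(k₂a) / [4E(E − V_b)] = 1.345, hence T = 0.744.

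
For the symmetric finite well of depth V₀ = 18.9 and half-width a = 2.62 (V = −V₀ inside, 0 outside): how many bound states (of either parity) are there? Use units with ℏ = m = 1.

The dimensionless depth is z₀ = a√(2mV₀)/ℏ = 2.62 × √(37.80) = 16.11.
The even/odd transcendental equations gain one root per π/2 in z₀, giving N = 1 + ⌊2z₀/π⌋ = 1 + ⌊10.25⌋ = 11.

N = 11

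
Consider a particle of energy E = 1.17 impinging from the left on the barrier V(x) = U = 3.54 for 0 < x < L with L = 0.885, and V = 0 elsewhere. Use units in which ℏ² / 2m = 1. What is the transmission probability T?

T = 0.210

Since E < U the interior solution is evanescent with decay constant κ = √(2m(U − E))/ℏ = 1.539.
κL = 1.362, sinh(κL) = 1.825.
Matching ψ, ψ′ at both faces gives T = [1 + U² sinh²(κL) / (4E(U − E))]⁻¹ = 1/4.762 = 0.210.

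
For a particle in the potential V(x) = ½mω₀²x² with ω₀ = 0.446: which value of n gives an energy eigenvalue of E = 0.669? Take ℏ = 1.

Invert E_n = (n + ½)ℏω₀: n = E/ℏω₀ − ½ = 1.000, so n = 1.

n = 1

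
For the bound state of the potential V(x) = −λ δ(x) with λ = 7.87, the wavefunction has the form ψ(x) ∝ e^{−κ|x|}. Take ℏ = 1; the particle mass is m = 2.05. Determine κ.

κ = 16.1

Integrating the TISE across x = 0 gives the cusp condition ψ'(0⁺) − ψ'(0⁻) = −(2mλ/ℏ²)ψ(0).
With ψ ∝ e^{−κ|x|} this yields −2κ = −2mλ/ℏ², so κ = mλ/ℏ² = 16.13.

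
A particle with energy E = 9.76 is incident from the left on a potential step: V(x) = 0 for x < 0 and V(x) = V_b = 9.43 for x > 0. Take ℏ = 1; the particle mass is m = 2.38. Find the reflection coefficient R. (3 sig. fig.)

R = 0.475

The wavenumbers are k₁ = √(2mE)/ℏ = 6.816 on the left and k₂ = √(2m(E − V_b))/ℏ = 1.253 on the right.
Matching ψ and ψ′ at x = 0 gives r = (k₁ − k₂)/(k₁ + k₂), so R = r² = 0.4752 and T = 1 − R = 0.5248.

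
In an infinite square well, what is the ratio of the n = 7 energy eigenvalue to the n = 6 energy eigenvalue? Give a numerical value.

E_n = n²π²ℏ²/(2mL²) so the ratio is n₂²/n₁² = 49/36 = 1.36111.

1.36111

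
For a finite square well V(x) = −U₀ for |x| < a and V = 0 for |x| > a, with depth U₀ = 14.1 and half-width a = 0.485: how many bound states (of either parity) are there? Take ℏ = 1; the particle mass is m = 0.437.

N = 2

The dimensionless depth is z₀ = a√(2mU₀)/ℏ = 0.485 × √(12.32) = 1.703.
The even/odd transcendental equations gain one root per π/2 in z₀, giving N = 1 + ⌊2z₀/π⌋ = 1 + ⌊1.084⌋ = 2.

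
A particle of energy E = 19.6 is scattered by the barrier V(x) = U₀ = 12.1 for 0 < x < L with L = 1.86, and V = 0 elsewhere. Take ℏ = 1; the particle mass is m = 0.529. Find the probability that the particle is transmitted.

T = 0.843

E > U₀: inside the barrier k₂ = √(2m(E − U₀))/ℏ = 2.817, k₂L = 5.239.
T = [1 + U₀² sin²(k₂L) / (4E(E − U₀))]⁻¹ = 1/1.186 = 0.843.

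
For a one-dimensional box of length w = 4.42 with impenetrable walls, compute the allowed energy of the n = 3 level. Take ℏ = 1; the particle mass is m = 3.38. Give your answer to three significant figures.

Requiring ψ(0) = ψ(w) = 0 quantises k = nπ/w, hence E_n = ℏ²k²/2m = n²π²ℏ²/(2mw²).
E_3 = 3² × π² / (2 × 3.38 × 4.42²) = 0.6726.

E = 0.673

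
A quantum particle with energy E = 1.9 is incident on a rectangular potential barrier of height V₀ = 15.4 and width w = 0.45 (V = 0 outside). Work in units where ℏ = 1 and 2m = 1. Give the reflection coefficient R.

R = 0.936

Since E < V₀ the interior solution is evanescent with decay constant κ = √(2m(V₀ − E))/ℏ = 3.674.
κw = 1.653, sinh(κw) = 2.517.
Matching ψ, ψ′ at both faces gives T = [1 + V₀² sinh²(κw) / (4E(V₀ − E))]⁻¹ = 1/15.64 = 0.0639.
R = 1 − T = 0.936.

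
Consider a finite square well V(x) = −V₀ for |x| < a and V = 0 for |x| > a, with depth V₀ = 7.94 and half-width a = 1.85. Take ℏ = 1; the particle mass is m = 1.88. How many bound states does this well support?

Define the well-strength parameter z₀ = (a/ℏ)√(2mV₀) = 1.85 × √(2·1.88·7.94) = 10.11.
A new bound state (alternating even/odd) appears each time z₀ passes a multiple of π/2, so N = ⌊2z₀/π⌋ + 1 = ⌊6.435⌋ + 1 = 7.

N = 7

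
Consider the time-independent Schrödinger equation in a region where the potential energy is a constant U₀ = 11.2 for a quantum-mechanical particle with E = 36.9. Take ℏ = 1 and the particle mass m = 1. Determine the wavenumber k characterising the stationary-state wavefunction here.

With E > U₀ the solution is oscillatory, ψ ∝ e^{±ikx} with k = √(2m(E − U₀))/ℏ.
k = √(2 × 1 × 25.7) = 7.169.

k = 7.17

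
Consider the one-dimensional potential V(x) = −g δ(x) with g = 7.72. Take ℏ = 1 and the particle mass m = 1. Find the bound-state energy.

E = -29.8

For x ≠ 0 the bound state is ψ ∝ e^{−κ|x|}; integrating the TISE across the delta gives the cusp condition 2κ = 2mg/ℏ², so κ = 7.720.
Then E = −ℏ²κ²/(2m) = −mg²/(2ℏ²) = -29.80.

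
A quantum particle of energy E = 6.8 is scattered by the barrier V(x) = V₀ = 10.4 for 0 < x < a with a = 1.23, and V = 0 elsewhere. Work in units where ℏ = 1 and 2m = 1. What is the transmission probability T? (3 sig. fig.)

E < V₀: inside the barrier ψ ∝ e^{±κx} with κ = √(2m(V₀ − E))/ℏ = 1.897.
κa = 2.334, sinh(κa) = 5.110.
The exact tunnelling result is T⁻¹ = 1 + V₀² sinh²(κa) / [4E(V₀ − E)] = 29.84, so T = 0.0335.

T = 0.0335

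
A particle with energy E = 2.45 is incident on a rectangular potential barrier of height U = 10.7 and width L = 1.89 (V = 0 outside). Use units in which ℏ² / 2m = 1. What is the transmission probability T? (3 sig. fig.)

T = 0.0000544

Since E < U the interior solution is evanescent with decay constant κ = √(2m(U − E))/ℏ = 2.872.
κL = 5.429, sinh(κL) = 113.9.
The exact tunnelling result is T⁻¹ = 1 + U² sinh²(κL) / [4E(U − E)] = 18380, so T = 0.0000544.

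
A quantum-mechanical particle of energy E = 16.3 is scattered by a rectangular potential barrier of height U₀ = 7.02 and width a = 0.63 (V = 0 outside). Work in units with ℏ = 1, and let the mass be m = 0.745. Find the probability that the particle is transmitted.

Above the barrier the interior wavenumber is k₂ = √(2m(E − U₀))/ℏ = 3.718, giving phase k₂a = 2.343.
T = [1 + U₀² sin²(k₂a) / (4E(E − U₀))]⁻¹ = 1/1.042 = 0.960.

T = 0.960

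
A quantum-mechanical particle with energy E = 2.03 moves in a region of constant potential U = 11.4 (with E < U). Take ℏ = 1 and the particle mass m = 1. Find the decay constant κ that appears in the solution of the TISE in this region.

κ = 4.33

Since E < U the TISE in this region is ψ'' = κ²ψ with κ = √(2m(U − E))/ℏ.
κ = √(2 × 1 × 9.37) = 4.329.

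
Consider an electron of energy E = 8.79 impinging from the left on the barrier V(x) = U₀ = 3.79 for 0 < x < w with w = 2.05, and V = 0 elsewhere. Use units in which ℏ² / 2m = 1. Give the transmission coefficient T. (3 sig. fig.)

E > U₀: inside the barrier k₂ = √(2m(E − U₀))/ℏ = 2.236, k₂w = 4.584.
T = [1 + U₀² sin²(k₂w) / (4E(E − U₀))]⁻¹ = 1/1.080 = 0.926.

T = 0.926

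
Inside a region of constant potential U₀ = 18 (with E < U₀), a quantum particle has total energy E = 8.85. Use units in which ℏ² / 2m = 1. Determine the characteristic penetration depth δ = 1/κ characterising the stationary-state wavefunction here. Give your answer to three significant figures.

δ = 0.331

Since E < U₀ the TISE in this region is ψ'' = κ²ψ with κ = √(2m(U₀ − E))/ℏ.
κ = √(2 × 0.5 × 9.15) = 3.025. The penetration depth is δ = 1/κ = 0.331.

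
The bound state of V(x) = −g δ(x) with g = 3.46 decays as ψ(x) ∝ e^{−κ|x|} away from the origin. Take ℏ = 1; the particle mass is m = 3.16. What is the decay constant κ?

Integrate −(ℏ²/2m)ψ'' − gδ(x)ψ = Eψ from −ε to +ε: the ψ'' term gives ψ'(0⁺) − ψ'(0⁻) and the δ term gives −(2mg/ℏ²)ψ(0).
With ψ ∝ e^{−κ|x|} this yields −2κ = −2mg/ℏ², so κ = mg/ℏ² = 10.93.

κ = 10.9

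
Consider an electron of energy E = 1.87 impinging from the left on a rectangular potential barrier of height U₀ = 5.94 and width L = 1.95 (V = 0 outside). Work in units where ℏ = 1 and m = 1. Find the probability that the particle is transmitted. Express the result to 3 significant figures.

T = 0.0000508

E < U₀: inside the barrier ψ ∝ e^{±κx} with κ = √(2m(U₀ − E))/ℏ = 2.853.
κL = 5.563, sinh(κL) = 130.4.
The exact tunnelling result is T⁻¹ = 1 + U₀² sinh²(κL) / [4E(U₀ − E)] = 19700, so T = 0.0000508.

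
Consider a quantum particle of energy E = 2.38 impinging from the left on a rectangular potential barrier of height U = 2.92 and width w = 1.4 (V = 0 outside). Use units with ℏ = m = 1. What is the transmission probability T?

T = 0.128

E < U: inside the barrier ψ ∝ e^{±κx} with κ = √(2m(U − E))/ℏ = 1.039.
κw = 1.455, sinh(κw) = 2.025.
The exact tunnelling result is T⁻¹ = 1 + U² sinh²(κw) / [4E(U − E)] = 7.804, so T = 0.128.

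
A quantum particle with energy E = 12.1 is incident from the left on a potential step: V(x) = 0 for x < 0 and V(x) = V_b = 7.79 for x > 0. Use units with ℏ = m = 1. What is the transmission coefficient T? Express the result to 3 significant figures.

T = 0.936

On each side the TISE gives plane waves with k = √(2m(E − V))/ℏ: k₁ = √(2·1·12.1) = 4.919, k₂ = √(2·1·4.31) = 2.936.
Continuity of ψ and ψ′ at the step yields the reflection amplitude r = (k₁ − k₂)/(k₁ + k₂) = 0.2525; thus R = |r|² = 0.06375, T = 0.9363.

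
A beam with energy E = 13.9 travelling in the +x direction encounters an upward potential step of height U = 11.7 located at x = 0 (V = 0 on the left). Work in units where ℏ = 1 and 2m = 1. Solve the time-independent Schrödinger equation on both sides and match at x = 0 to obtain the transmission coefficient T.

T = 0.814

On each side the TISE gives plane waves with k = √(2m(E − V))/ℏ: k₁ = √(2·½·13.9) = 3.728, k₂ = √(2·½·2.2) = 1.483.
Continuity of ψ and ψ′ at the step yields the reflection amplitude r = (k₁ − k₂)/(k₁ + k₂) = 0.4308; thus R = |r|² = 0.1856, T = 0.8144.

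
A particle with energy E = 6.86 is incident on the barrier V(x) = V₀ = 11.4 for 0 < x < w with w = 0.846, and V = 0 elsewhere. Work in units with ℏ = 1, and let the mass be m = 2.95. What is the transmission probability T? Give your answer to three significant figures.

T = 0.000603

E < V₀: inside the barrier ψ ∝ e^{±κx} with κ = √(2m(V₀ − E))/ℏ = 5.176.
κw = 4.378, sinh(κw) = 39.85.
Matching ψ, ψ′ at both faces gives T = [1 + V₀² sinh²(κw) / (4E(V₀ − E))]⁻¹ = 1/1658 = 0.000603.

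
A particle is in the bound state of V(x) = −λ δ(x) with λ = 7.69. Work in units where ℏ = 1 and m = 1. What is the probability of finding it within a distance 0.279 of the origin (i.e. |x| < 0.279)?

P = 0.986

The normalised bound state is ψ = √κ e^{−κ|x|} with κ = mλ/ℏ² = 7.690.
P(|x| < d) = ∫_{−d}^{d} κ e^{−2κ|x|} dx = 1 − e^{−2κd} = 1 − e^{−4.291} = 0.9863.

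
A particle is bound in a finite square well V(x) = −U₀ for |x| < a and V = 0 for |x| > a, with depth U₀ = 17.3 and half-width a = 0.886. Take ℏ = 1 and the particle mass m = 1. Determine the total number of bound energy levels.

N = 4

Define the well-strength parameter z₀ = (a/ℏ)√(2mU₀) = 0.886 × √(2·1·17.3) = 5.212.
A new bound state (alternating even/odd) appears each time z₀ passes a multiple of π/2, so N = ⌊2z₀/π⌋ + 1 = ⌊3.318⌋ + 1 = 4.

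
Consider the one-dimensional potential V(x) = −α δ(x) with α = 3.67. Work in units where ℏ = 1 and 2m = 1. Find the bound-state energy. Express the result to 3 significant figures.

E = -3.37

For x ≠ 0 the bound state is ψ ∝ e^{−κ|x|}; integrating the TISE across the delta gives the cusp condition 2κ = 2mα/ℏ², so κ = 1.835.
Then E = −ℏ²κ²/(2m) = −mα²/(2ℏ²) = -3.367.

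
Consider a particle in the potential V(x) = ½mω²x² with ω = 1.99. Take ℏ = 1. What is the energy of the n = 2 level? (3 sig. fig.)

E = 4.98

The oscillator eigenvalues are E_n = ℏω(n + ½), so E_2 = 1.99 × 2.5 = 4.975.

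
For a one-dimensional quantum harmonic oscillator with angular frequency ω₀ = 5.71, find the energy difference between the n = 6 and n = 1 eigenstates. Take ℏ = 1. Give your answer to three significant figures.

E_n = ℏω₀(n + ½), so ΔE = (6 − 1) ℏω₀ = 5 × 5.71 = 28.55.

ΔE = 28.6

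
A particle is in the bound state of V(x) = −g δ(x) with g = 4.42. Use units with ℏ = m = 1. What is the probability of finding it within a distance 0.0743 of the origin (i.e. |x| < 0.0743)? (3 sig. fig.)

The normalised bound state is ψ = √κ e^{−κ|x|} with κ = mg/ℏ² = 4.420.
P(|x| < d) = ∫_{−d}^{d} κ e^{−2κ|x|} dx = 1 − e^{−2κd} = 1 − e^{−0.6568} = 0.4815.

P = 0.481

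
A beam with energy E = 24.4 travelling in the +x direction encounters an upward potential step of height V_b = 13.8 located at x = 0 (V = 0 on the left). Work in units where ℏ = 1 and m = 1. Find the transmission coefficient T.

The wavenumbers are k₁ = √(2mE)/ℏ = 6.986 on the left and k₂ = √(2m(E − V_b))/ℏ = 4.604 on the right.
Continuity of ψ and ψ′ at the step yields the reflection amplitude r = (k₁ − k₂)/(k₁ + k₂) = 0.2055; thus R = |r|² = 0.04222, T = 0.9578.

T = 0.958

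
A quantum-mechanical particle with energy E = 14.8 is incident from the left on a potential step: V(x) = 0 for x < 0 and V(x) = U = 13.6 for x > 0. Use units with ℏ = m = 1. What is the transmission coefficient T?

On each side the TISE gives plane waves with k = √(2m(E − V))/ℏ: k₁ = √(2·1·14.8) = 5.441, k₂ = √(2·1·1.2) = 1.549.
Matching ψ and ψ′ at x = 0 gives r = (k₁ − k₂)/(k₁ + k₂), so R = r² = 0.3099 and T = 1 − R = 0.6901.

T = 0.690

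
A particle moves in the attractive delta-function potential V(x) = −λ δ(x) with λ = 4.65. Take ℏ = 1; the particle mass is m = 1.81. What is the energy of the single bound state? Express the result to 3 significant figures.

E = -19.6

The bound state is ψ(x) = √κ e^{−κ|x|}. The derivative jump ψ'(0⁺) − ψ'(0⁻) = −(2mλ/ℏ²)ψ(0) fixes κ = mλ/ℏ² = 8.417.
Then E = −ℏ²κ²/(2m) = −mλ²/(2ℏ²) = -19.57.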